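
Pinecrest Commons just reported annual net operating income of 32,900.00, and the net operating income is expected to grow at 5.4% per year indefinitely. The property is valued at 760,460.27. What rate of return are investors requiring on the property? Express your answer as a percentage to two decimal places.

9.96%

D₁ = 32,900.00 × 1.054 = 34,676.6000
P = D₁/(r − g) ⇒ r = D₁/P + g = 34,676.6000/760,460.27 + 0.054 = 0.045599 + 0.054 = 0.099599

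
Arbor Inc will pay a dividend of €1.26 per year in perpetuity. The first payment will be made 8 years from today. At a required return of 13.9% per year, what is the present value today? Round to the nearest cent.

Value at end of year 7: C / r = €1.26 / 0.139 = €9.0647
Discount to today: PV = €9.0647 / (1 + 0.139)^7 = €9.0647 / 2.486944 = €3.64

€3.64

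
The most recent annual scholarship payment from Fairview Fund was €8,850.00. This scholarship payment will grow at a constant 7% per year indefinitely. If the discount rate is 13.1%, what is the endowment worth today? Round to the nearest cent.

€155237.70

D₁ = D₀ × (1 + g) = €8,850.00 × 1.07 = €9,469.5000
Growing perpetuity: P = D₁ / (r − g) = €9,469.5000 / (0.131 − 0.07) = €155,237.70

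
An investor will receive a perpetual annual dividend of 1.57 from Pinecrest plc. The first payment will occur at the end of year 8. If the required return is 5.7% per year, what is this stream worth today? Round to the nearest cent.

18.69

Value at end of year 7: C / r = 1.57 / 0.057 = 27.5439
Discount to today: PV = 27.5439 / (1 + 0.057)^7 = 27.5439 / 1.474093 = 18.69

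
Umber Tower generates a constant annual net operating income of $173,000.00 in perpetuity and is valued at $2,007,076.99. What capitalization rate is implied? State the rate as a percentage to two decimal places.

P = C/r ⇒ r = C/P = $173,000.00/$2,007,076.99 = 0.086195

8.62%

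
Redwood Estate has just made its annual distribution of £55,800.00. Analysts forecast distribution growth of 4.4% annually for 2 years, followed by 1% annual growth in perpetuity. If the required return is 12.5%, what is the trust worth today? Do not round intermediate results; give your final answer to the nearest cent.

D_1 = 58255.20000
D_2 = 60818.42880
Terminal value at year 2: TV = D_2×(1+g_2)/(r−g_2) = 61426.61309/0.115 = 534144.46163
P_0 = D_1/(1+r)^1 + D_2/(1+r)^2 + TV/(1+r)^2
    = 51782.40000 + 48054.06720 + 422040.06845 = 521876.53565

£521876.54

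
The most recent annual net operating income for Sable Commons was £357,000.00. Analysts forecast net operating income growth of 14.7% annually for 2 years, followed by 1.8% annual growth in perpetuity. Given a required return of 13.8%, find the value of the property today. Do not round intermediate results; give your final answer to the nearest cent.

D_1 = 409479.00000
D_2 = 469672.41300
Terminal value at year 2: TV = D_2×(1+g_2)/(r−g_2) = 478126.51643/0.12 = 3984387.63695
P_0 = D_1/(1+r)^1 + D_2/(1+r)^2 + TV/(1+r)^2
    = 359823.37434 + 362669.07765 + 3076642.67542 = 3799135.12742

£3799135.13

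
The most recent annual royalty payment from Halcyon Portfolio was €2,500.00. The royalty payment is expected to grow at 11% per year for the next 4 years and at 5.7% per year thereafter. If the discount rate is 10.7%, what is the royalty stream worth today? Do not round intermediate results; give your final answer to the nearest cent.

D_1 = 2775.00000
D_2 = 3080.25000
D_3 = 3419.07750
D_4 = 3795.17603
Terminal value at year 4: TV = D_4×(1+g_2)/(r−g_2) = 4011.50106/0.05 = 80230.02117
P_0 = D_1/(1+r)^1 + D_2/(1+r)^2 + D_3/(1+r)^3 + D_4/(1+r)^4 + TV/(1+r)^4
    = 2506.77507 + 2513.56850 + 2520.38033 + 2527.21063 + 53425.23280 = 63493.16733

€63493.17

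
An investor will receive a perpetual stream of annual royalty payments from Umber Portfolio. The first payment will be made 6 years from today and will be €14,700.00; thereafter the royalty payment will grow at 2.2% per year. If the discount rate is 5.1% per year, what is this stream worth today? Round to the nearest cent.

Value at end of year 5: C₁ / (r − g) = €14,700.00 / (0.051 − 0.022) = €506,896.5517
Discount to today: PV = €506,896.5517 / (1 + 0.051)^5 = €506,896.5517 / 1.282371 = €395,280.83

€395280.83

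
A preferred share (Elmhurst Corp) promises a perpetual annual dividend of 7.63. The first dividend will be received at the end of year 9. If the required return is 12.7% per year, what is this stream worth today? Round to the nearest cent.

23.08

Value at end of year 8: C / r = 7.63 / 0.127 = 60.0787
Discount to today: PV = 60.0787 / (1 + 0.127)^8 = 60.0787 / 2.602504 = 23.08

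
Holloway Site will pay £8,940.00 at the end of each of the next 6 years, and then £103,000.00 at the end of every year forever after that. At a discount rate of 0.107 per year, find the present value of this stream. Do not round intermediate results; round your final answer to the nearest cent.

PV of 6-year annuity: £8,940.00 × [1 − (1+0.107)^−6] / 0.107 = 38150.13037
Perpetuity value at year 6: £103,000.00 / 0.107 = 962616.82243
PV of perpetuity: 962616.82243 / (1+0.107)^6 = 523079.52627
Total PV = 38150.13037 + 523079.52627 = 561229.65664

£561229.66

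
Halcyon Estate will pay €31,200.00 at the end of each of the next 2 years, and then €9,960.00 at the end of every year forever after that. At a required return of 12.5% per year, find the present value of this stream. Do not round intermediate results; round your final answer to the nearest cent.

€115342.22

PV of 2-year annuity: €31,200.00 × [1 − (1+0.125)^−2] / 0.125 = 52385.18519
Perpetuity value at year 2: €9,960.00 / 0.125 = 79680.00000
PV of perpetuity: 79680.00000 / (1+0.125)^2 = 62957.03704
Total PV = 52385.18519 + 62957.03704 = 115342.22222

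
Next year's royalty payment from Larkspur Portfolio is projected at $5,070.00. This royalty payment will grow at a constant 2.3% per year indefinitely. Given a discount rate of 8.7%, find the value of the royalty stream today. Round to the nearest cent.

Growing perpetuity: P = D₁ / (r − g) = $5,070.0000 / (0.087 − 0.023) = $79,218.75

$79218.75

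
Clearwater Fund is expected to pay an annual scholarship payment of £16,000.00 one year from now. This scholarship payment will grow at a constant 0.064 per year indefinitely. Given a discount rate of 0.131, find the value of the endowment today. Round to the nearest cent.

£238805.97

Growing perpetuity: P = D₁ / (r − g) = £16,000.0000 / (0.131 − 0.064) = £238,805.97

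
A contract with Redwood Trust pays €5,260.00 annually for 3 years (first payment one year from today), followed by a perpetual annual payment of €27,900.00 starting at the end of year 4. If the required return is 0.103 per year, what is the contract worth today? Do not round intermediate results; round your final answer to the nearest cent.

PV of 3-year annuity: €5,260.00 × [1 − (1+0.103)^−3] / 0.103 = 13012.06249
Perpetuity value at year 3: €27,900.00 / 0.103 = 270873.78641
PV of perpetuity: 270873.78641 / (1+0.103)^3 = 201855.43215
Total PV = 13012.06249 + 201855.43215 = 214867.49464

€214867.49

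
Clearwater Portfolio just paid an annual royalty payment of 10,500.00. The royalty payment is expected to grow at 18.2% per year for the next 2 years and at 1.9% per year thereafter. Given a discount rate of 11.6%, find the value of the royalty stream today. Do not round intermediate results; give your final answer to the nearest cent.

146636.27

D_1 = 12411.00000
D_2 = 14669.80200
Terminal value at year 2: TV = D_2×(1+g_2)/(r−g_2) = 14948.52824/0.097 = 154108.53854
P_0 = D_1/(1+r)^1 + D_2/(1+r)^2 + TV/(1+r)^2
    = 11120.96774 + 11778.65938 + 123736.63826 = 146636.26538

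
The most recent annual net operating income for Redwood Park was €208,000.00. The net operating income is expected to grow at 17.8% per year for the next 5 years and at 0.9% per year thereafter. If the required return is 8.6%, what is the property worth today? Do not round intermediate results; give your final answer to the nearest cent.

€5429119.82

D_1 = 245024.00000
D_2 = 288638.27200
D_3 = 340015.88442
D_4 = 400538.71184
D_5 = 471834.60255
Terminal value at year 5: TV = D_5×(1+g_2)/(r−g_2) = 476081.11397/0.077 = 6182871.61004
P_0 = D_1/(1+r)^1 + D_2/(1+r)^2 + D_3/(1+r)^3 + D_4/(1+r)^4 + D_5/(1+r)^5 + TV/(1+r)^5
    = 225620.62615 + 244733.97570 + 265466.50402 + 287955.37913 + 312349.38915 + 4092993.94358 = 5429119.81774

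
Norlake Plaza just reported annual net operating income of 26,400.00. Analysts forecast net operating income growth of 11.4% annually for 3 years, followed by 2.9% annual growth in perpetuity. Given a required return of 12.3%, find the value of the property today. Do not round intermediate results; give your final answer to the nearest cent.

D_1 = 29409.60000
D_2 = 32762.29440
D_3 = 36497.19596
Terminal value at year 3: TV = D_3×(1+g_2)/(r−g_2) = 37555.61464/0.094 = 399527.81537
P_0 = D_1/(1+r)^1 + D_2/(1+r)^2 + D_3/(1+r)^3 + TV/(1+r)^3
    = 26188.42386 + 25978.54335 + 25770.34488 + 282103.03060 = 360040.34270

360040.34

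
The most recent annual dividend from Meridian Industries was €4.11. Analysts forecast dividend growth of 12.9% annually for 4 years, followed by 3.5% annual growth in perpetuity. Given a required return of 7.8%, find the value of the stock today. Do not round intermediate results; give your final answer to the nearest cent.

D_1 = 4.64019
D_2 = 5.23877
D_3 = 5.91458
D_4 = 6.67756
Terminal value at year 4: TV = D_4×(1+g_2)/(r−g_2) = 6.91127/0.043 = 160.72724
P_0 = D_1/(1+r)^1 + D_2/(1+r)^2 + D_3/(1+r)^3 + D_4/(1+r)^4 + TV/(1+r)^4
    = 4.30444 + 4.50809 + 4.72136 + 4.94473 + 119.01849 = 137.49711

€137.50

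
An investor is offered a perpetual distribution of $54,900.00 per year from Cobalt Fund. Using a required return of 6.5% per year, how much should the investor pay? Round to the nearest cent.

$844615.38

Level perpetuity: PV = C / r = $54,900.00 / 0.065 = $844,615.38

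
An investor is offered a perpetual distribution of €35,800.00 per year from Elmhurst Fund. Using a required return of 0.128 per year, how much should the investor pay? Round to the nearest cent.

€279687.50

Level perpetuity: PV = C / r = €35,800.00 / 0.128 = €279,687.50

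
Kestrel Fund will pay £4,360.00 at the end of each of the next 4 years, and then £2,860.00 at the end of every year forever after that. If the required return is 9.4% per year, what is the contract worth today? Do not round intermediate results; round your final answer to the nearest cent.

£35242.75

PV of 4-year annuity: £4,360.00 × [1 − (1+0.094)^−4] / 0.094 = 14002.04650
Perpetuity value at year 4: £2,860.00 / 0.094 = 30425.53191
PV of perpetuity: 30425.53191 / (1+0.094)^4 = 21240.70325
Total PV = 14002.04650 + 21240.70325 = 35242.74975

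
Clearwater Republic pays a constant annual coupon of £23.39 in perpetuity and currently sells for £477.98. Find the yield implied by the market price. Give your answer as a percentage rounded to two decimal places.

P = C/r ⇒ r = C/P = £23.39/£477.98 = 0.048935

4.89%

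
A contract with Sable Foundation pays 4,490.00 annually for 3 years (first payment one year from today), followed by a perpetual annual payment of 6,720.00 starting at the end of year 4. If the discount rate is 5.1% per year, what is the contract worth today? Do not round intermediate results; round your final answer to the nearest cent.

PV of 3-year annuity: 4,490.00 × [1 − (1+0.051)^−3] / 0.051 = 12204.50804
Perpetuity value at year 3: 6,720.00 / 0.051 = 131764.70588
PV of perpetuity: 131764.70588 / (1+0.051)^3 = 113498.71612
Total PV = 12204.50804 + 113498.71612 = 125703.22416

125703.22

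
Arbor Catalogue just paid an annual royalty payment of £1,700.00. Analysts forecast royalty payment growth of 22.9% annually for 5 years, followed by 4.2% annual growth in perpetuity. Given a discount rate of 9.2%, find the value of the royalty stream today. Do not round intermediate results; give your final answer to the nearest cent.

D_1 = 2089.30000
D_2 = 2567.74970
D_3 = 3155.76438
D_4 = 3878.43442
D_5 = 4766.59591
Terminal value at year 5: TV = D_5×(1+g_2)/(r−g_2) = 4966.79294/0.05 = 99335.85872
P_0 = D_1/(1+r)^1 + D_2/(1+r)^2 + D_3/(1+r)^3 + D_4/(1+r)^4 + D_5/(1+r)^5 + TV/(1+r)^5
    = 1913.27839 + 2153.31423 + 2423.46446 + 2727.50716 + 3069.69441 + 63972.43160 = 76259.69025

£76259.69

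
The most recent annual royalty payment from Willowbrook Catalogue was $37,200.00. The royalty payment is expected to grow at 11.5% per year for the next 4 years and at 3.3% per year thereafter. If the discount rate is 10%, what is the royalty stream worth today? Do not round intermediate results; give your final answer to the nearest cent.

D_1 = 41478.00000
D_2 = 46247.97000
D_3 = 51566.48655
D_4 = 57496.63250
Terminal value at year 4: TV = D_4×(1+g_2)/(r−g_2) = 59394.02138/0.067 = 886477.93098
P_0 = D_1/(1+r)^1 + D_2/(1+r)^2 + D_3/(1+r)^3 + D_4/(1+r)^4 + TV/(1+r)^4
    = 37707.27273 + 38221.46281 + 38742.66458 + 39270.97364 + 605476.35475 = 759418.72850

$759418.73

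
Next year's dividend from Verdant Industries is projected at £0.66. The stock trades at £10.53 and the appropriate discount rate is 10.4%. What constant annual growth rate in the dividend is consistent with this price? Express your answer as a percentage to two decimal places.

4.13%

P = D₁/(r−g) ⇒ g = r − D₁/P = 0.104 − £0.66/£10.53 = 0.041322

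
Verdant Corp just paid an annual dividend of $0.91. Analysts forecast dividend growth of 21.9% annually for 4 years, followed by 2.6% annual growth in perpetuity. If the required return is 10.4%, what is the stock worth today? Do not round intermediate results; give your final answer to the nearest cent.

D_1 = 1.10929
D_2 = 1.35222
D_3 = 1.64836
D_4 = 2.00935
Terminal value at year 4: TV = D_4×(1+g_2)/(r−g_2) = 2.06160/0.078 = 26.43072
P_0 = D_1/(1+r)^1 + D_2/(1+r)^2 + D_3/(1+r)^3 + D_4/(1+r)^4 + TV/(1+r)^4
    = 1.00479 + 1.10946 + 1.22503 + 1.35263 + 17.79232 = 22.48423

$22.48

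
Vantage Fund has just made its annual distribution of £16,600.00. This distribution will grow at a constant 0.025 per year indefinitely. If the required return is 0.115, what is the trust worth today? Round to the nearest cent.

£189055.56

D₁ = D₀ × (1 + g) = £16,600.00 × 1.025 = £17,015.0000
Growing perpetuity: P = D₁ / (r − g) = £17,015.0000 / (0.115 − 0.025) = £189,055.56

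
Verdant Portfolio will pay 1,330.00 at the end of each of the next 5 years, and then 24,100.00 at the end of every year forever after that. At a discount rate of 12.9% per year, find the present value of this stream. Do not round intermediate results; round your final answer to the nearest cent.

106538.55

PV of 5-year annuity: 1,330.00 × [1 − (1+0.129)^−5] / 0.129 = 4689.35403
Perpetuity value at year 5: 24,100.00 / 0.129 = 186821.70543
PV of perpetuity: 186821.70543 / (1+0.129)^5 = 101849.20014
Total PV = 4689.35403 + 101849.20014 = 106538.55416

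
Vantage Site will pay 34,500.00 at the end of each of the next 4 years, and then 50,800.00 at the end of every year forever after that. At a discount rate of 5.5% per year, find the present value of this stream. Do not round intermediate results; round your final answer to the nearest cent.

PV of 4-year annuity: 34,500.00 × [1 − (1+0.055)^−4] / 0.055 = 120927.67920
Perpetuity value at year 4: 50,800.00 / 0.055 = 923636.36364
PV of perpetuity: 923636.36364 / (1+0.055)^4 = 745574.73745
Total PV = 120927.67920 + 745574.73745 = 866502.41665

866502.42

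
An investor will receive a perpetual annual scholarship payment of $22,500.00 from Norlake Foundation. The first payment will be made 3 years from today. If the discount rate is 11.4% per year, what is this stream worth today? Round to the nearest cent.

$159040.34

Value at end of year 2: C / r = $22,500.00 / 0.114 = $197,368.4211
Discount to today: PV = $197,368.4211 / (1 + 0.114)^2 = $197,368.4211 / 1.240996 = $159,040.34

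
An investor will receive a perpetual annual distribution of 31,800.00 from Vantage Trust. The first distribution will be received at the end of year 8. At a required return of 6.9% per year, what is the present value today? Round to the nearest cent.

Value at end of year 7: C / r = 31,800.00 / 0.069 = 460,869.5652
Discount to today: PV = 460,869.5652 / (1 + 0.069)^7 = 460,869.5652 / 1.595306 = 288,891.05

288891.05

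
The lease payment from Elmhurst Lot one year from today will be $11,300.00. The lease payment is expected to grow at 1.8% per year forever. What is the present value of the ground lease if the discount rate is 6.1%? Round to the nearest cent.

Growing perpetuity: P = D₁ / (r − g) = $11,300.0000 / (0.061 − 0.018) = $262,790.70

$262790.70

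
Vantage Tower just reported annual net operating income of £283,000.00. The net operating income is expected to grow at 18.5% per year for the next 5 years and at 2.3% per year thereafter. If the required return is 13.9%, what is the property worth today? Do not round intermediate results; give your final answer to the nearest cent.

£4638081.89

D_1 = 335355.00000
D_2 = 397395.67500
D_3 = 470913.87487
D_4 = 558032.94173
D_5 = 661269.03595
Terminal value at year 5: TV = D_5×(1+g_2)/(r−g_2) = 676478.22377/0.116 = 5831708.82563
P_0 = D_1/(1+r)^1 + D_2/(1+r)^2 + D_3/(1+r)^3 + D_4/(1+r)^4 + D_5/(1+r)^5 + TV/(1+r)^5
    = 294429.32397 + 306320.23609 + 318691.37819 + 331562.14500 + 344952.71451 + 3042126.09436 = 4638081.89213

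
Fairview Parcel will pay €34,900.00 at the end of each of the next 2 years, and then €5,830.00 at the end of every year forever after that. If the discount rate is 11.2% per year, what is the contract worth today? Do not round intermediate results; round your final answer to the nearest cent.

€101704.73

PV of 2-year annuity: €34,900.00 × [1 − (1+0.112)^−2] / 0.112 = 59608.71590
Perpetuity value at year 2: €5,830.00 / 0.112 = 52053.57143
PV of perpetuity: 52053.57143 / (1+0.112)^2 = 42096.01230
Total PV = 59608.71590 + 42096.01230 = 101704.72820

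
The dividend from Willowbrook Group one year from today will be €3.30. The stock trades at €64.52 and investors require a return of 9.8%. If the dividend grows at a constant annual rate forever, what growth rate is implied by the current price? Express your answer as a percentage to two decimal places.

P = D₁/(r−g) ⇒ g = r − D₁/P = 0.098 − €3.30/€64.52 = 0.046853

4.69%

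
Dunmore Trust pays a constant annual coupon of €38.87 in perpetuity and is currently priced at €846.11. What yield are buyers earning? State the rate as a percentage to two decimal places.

P = C/r ⇒ r = C/P = €38.87/€846.11 = 0.045940

4.59%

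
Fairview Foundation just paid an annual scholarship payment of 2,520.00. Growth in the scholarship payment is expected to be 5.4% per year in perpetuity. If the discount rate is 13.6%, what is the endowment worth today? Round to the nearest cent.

32391.22

D₁ = D₀ × (1 + g) = 2,520.00 × 1.054 = 2,656.0800
Growing perpetuity: P = D₁ / (r − g) = 2,656.0800 / (0.136 − 0.054) = 32,391.22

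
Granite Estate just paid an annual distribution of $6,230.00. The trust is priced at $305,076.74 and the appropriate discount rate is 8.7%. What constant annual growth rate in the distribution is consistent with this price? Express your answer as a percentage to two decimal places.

6.52%

P = D₀(1+g)/(r−g) ⇒ P(r−g) = D₀(1+g) ⇒ g(P+D₀) = P·r − D₀
g = (P·r − D₀)/(P + D₀) = ($305,076.74×0.087 − $6,230.00) / ($305,076.74 + $6,230.00) = 0.065247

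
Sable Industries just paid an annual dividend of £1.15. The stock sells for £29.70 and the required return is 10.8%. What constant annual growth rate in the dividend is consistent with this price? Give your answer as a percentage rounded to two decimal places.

P = D₀(1+g)/(r−g) ⇒ P(r−g) = D₀(1+g) ⇒ g(P+D₀) = P·r − D₀
g = (P·r − D₀)/(P + D₀) = (£29.70×0.108 − £1.15) / (£29.70 + £1.15) = 0.066697

6.67%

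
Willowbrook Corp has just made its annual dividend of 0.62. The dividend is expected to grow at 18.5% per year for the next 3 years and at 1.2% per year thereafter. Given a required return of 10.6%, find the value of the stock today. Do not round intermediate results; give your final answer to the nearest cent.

10.35

D_1 = 0.73470
D_2 = 0.87062
D_3 = 1.03168
Terminal value at year 3: TV = D_3×(1+g_2)/(r−g_2) = 1.04406/0.094 = 11.10707
P_0 = D_1/(1+r)^1 + D_2/(1+r)^2 + D_3/(1+r)^3 + TV/(1+r)^3
    = 0.66429 + 0.71173 + 0.76257 + 8.20983 = 10.34842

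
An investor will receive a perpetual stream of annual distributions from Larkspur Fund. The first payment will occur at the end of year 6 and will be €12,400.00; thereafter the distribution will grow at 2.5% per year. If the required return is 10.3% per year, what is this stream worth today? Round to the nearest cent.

€97375.46

Value at end of year 5: C₁ / (r − g) = €12,400.00 / (0.103 − 0.025) = €158,974.3590
Discount to today: PV = €158,974.3590 / (1 + 0.103)^5 = €158,974.3590 / 1.632592 = €97,375.46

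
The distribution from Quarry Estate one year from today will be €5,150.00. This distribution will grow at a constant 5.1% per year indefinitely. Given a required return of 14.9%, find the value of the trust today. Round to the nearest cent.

€52551.02

Growing perpetuity: P = D₁ / (r − g) = €5,150.0000 / (0.149 − 0.051) = €52,551.02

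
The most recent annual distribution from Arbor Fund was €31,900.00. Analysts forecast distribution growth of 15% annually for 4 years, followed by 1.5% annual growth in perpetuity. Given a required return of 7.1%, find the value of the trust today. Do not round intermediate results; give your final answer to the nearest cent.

D_1 = 36685.00000
D_2 = 42187.75000
D_3 = 48515.91250
D_4 = 55793.29938
Terminal value at year 4: TV = D_4×(1+g_2)/(r−g_2) = 56630.19887/0.056 = 1011253.55117
P_0 = D_1/(1+r)^1 + D_2/(1+r)^2 + D_3/(1+r)^3 + D_4/(1+r)^4 + TV/(1+r)^4
    = 34253.03455 + 36779.63560 + 39492.60592 + 42405.69263 + 768603.17897 = 921534.14767

€921534.15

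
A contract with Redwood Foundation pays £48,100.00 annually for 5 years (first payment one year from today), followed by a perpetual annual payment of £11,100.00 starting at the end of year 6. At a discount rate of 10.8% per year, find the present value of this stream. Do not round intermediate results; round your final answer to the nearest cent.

PV of 5-year annuity: £48,100.00 × [1 − (1+0.108)^−5] / 0.108 = 178670.67543
Perpetuity value at year 5: £11,100.00 / 0.108 = 102777.77778
PV of perpetuity: 102777.77778 / (1+0.108)^5 = 61546.08345
Total PV = 178670.67543 + 61546.08345 = 240216.75888

£240216.76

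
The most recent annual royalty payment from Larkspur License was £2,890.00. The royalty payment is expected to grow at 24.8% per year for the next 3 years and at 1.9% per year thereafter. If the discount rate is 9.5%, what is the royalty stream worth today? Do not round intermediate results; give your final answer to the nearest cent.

£68693.12

D_1 = 3606.72000
D_2 = 4501.18656
D_3 = 5617.48083
Terminal value at year 3: TV = D_3×(1+g_2)/(r−g_2) = 5724.21296/0.076 = 75318.59161
P_0 = D_1/(1+r)^1 + D_2/(1+r)^2 + D_3/(1+r)^3 + TV/(1+r)^3
    = 3293.80822 + 3754.03896 + 4278.57591 + 57366.69538 = 68693.11846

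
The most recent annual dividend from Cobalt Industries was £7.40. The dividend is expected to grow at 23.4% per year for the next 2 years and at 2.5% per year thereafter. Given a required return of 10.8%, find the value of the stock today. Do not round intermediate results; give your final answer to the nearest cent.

D_1 = 9.13160
D_2 = 11.26839
Terminal value at year 2: TV = D_2×(1+g_2)/(r−g_2) = 11.55010/0.083 = 139.15788
P_0 = D_1/(1+r)^1 + D_2/(1+r)^2 + TV/(1+r)^2
    = 8.24152 + 9.17873 + 113.35177 = 130.77201

£130.77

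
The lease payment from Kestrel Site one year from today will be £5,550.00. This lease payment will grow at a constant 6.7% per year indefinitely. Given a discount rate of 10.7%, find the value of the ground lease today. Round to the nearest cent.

Growing perpetuity: P = D₁ / (r − g) = £5,550.0000 / (0.107 − 0.067) = £138,750.00

£138750.00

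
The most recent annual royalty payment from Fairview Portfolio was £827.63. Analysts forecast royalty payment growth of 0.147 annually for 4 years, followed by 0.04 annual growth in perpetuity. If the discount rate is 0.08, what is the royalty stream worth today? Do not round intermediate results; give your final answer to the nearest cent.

£31232.70

D_1 = 949.29161
D_2 = 1088.83748
D_3 = 1248.89659
D_4 = 1432.48438
Terminal value at year 4: TV = D_4×(1+g_2)/(r−g_2) = 1489.78376/0.04 = 37244.59398
P_0 = D_1/(1+r)^1 + D_2/(1+r)^2 + D_3/(1+r)^3 + D_4/(1+r)^4 + TV/(1+r)^4
    = 878.97371 + 933.50264 + 991.41438 + 1052.91879 + 27375.88843 = 31232.69794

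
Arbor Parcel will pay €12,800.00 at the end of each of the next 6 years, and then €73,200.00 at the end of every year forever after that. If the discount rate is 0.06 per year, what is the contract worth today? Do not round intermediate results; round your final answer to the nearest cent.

€922993.61

PV of 6-year annuity: €12,800.00 × [1 − (1+0.06)^−6] / 0.06 = 62941.75137
Perpetuity value at year 6: €73,200.00 / 0.06 = 1220000.00000
PV of perpetuity: 1220000.00000 / (1+0.06)^6 = 860051.85934
Total PV = 62941.75137 + 860051.85934 = 922993.61071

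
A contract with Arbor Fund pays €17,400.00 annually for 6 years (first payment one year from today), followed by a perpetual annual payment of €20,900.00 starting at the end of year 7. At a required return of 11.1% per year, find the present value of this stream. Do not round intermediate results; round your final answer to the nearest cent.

PV of 6-year annuity: €17,400.00 × [1 − (1+0.111)^−6] / 0.111 = 73399.78751
Perpetuity value at year 6: €20,900.00 / 0.111 = 188288.28829
PV of perpetuity: 188288.28829 / (1+0.111)^6 = 100124.17571
Total PV = 73399.78751 + 100124.17571 = 173523.96321

€173523.96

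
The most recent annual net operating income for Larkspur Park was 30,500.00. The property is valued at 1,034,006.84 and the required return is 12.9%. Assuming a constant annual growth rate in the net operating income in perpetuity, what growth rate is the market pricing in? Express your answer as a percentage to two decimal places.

P = D₀(1+g)/(r−g) ⇒ P(r−g) = D₀(1+g) ⇒ g(P+D₀) = P·r − D₀
g = (P·r − D₀)/(P + D₀) = (1,034,006.84×0.129 − 30,500.00) / (1,034,006.84 + 30,500.00) = 0.096652

9.67%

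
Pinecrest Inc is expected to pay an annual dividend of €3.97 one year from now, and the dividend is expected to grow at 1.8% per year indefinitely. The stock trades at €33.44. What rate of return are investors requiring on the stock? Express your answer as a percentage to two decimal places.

P = D₁/(r − g) ⇒ r = D₁/P + g = €3.9700/€33.44 + 0.018 = 0.118720 + 0.018 = 0.136720

13.67%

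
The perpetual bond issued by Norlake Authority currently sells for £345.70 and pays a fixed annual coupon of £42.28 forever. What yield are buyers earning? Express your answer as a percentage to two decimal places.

12.23%

P = C/r ⇒ r = C/P = £42.28/£345.70 = 0.122303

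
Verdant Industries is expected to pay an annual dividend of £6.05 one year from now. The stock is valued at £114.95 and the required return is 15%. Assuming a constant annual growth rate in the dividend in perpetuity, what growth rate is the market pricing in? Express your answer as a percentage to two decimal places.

9.74%

P = D₁/(r−g) ⇒ g = r − D₁/P = 0.15 − £6.05/£114.95 = 0.097368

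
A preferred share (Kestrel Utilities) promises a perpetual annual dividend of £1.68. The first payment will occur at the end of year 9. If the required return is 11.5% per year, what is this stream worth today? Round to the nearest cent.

£6.12

Value at end of year 8: C / r = £1.68 / 0.115 = £14.6087
Discount to today: PV = £14.6087 / (1 + 0.115)^8 = £14.6087 / 2.388905 = £6.12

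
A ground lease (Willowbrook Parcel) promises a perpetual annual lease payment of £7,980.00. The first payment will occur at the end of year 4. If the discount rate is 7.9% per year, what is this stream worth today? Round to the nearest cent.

£80410.26

Value at end of year 3: C / r = £7,980.00 / 0.079 = £101,012.6582
Discount to today: PV = £101,012.6582 / (1 + 0.079)^3 = £101,012.6582 / 1.256216 = £80,410.26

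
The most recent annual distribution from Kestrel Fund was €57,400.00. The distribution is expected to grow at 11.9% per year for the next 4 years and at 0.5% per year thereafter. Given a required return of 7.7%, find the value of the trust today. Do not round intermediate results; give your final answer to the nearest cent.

€1186565.09

D_1 = 64230.60000
D_2 = 71874.04140
D_3 = 80427.05233
D_4 = 89997.87155
Terminal value at year 4: TV = D_4×(1+g_2)/(r−g_2) = 90447.86091/0.072 = 1256220.29043
P_0 = D_1/(1+r)^1 + D_2/(1+r)^2 + D_3/(1+r)^3 + D_4/(1+r)^4 + TV/(1+r)^4
    = 59638.44011 + 61964.17315 + 64380.60330 + 66891.26750 + 933690.60883 = 1186565.09290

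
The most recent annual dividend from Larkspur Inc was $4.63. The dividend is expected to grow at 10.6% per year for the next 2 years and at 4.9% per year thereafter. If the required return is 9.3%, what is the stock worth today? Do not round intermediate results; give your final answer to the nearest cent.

D_1 = 5.12078
D_2 = 5.66358
Terminal value at year 2: TV = D_2×(1+g_2)/(r−g_2) = 5.94110/0.044 = 135.02496
P_0 = D_1/(1+r)^1 + D_2/(1+r)^2 + TV/(1+r)^2
    = 4.68507 + 4.74079 + 113.02480 = 122.45066

$122.45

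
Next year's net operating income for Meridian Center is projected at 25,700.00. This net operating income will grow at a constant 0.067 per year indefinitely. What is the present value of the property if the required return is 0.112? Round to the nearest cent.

Growing perpetuity: P = D₁ / (r − g) = 25,700.0000 / (0.112 − 0.067) = 571,111.11

571111.11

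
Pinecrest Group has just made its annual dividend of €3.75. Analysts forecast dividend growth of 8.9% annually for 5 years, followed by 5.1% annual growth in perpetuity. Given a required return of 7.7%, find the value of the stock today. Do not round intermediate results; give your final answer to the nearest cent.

€179.61

D_1 = 4.08375
D_2 = 4.44720
D_3 = 4.84300
D_4 = 5.27403
D_5 = 5.74342
Terminal value at year 5: TV = D_5×(1+g_2)/(r−g_2) = 6.03634/0.026 = 232.16676
P_0 = D_1/(1+r)^1 + D_2/(1+r)^2 + D_3/(1+r)^3 + D_4/(1+r)^4 + D_5/(1+r)^5 + TV/(1+r)^5
    = 3.79178 + 3.83403 + 3.87675 + 3.91994 + 3.96362 + 160.22177 = 179.60790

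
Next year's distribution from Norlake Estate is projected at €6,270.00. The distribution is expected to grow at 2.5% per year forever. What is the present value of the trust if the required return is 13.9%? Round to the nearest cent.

Growing perpetuity: P = D₁ / (r − g) = €6,270.0000 / (0.139 − 0.025) = €55,000.00

€55000.00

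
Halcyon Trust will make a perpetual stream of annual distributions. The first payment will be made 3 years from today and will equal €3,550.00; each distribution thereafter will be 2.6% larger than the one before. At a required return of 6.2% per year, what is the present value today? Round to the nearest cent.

€87433.29

Value at end of year 2: C₁ / (r − g) = €3,550.00 / (0.062 − 0.026) = €98,611.1111
Discount to today: PV = €98,611.1111 / (1 + 0.062)^2 = €98,611.1111 / 1.127844 = €87,433.29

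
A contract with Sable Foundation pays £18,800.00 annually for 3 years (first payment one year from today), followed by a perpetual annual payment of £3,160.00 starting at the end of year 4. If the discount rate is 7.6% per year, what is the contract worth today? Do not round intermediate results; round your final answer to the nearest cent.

£82177.44

PV of 3-year annuity: £18,800.00 × [1 − (1+0.076)^−3] / 0.076 = 48801.25254
Perpetuity value at year 3: £3,160.00 / 0.076 = 41578.94737
PV of perpetuity: 41578.94737 / (1+0.076)^3 = 33376.18364
Total PV = 48801.25254 + 33376.18364 = 82177.43618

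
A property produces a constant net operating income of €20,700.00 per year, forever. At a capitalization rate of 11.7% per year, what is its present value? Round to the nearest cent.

€176923.08

Level perpetuity: PV = C / r = €20,700.00 / 0.117 = €176,923.08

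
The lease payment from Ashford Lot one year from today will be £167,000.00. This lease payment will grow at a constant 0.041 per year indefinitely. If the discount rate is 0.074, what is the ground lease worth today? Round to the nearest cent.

£5060606.06

Growing perpetuity: P = D₁ / (r − g) = £167,000.0000 / (0.074 − 0.041) = £5,060,606.06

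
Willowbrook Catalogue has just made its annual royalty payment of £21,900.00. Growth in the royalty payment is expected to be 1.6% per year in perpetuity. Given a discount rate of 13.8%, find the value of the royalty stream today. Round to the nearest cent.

D₁ = D₀ × (1 + g) = £21,900.00 × 1.016 = £22,250.4000
Growing perpetuity: P = D₁ / (r − g) = £22,250.4000 / (0.138 − 0.016) = £182,380.33

£182380.33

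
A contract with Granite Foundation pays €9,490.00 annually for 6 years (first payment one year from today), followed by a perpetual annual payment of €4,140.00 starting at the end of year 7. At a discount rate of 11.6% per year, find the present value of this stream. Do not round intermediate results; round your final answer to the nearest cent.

PV of 6-year annuity: €9,490.00 × [1 − (1+0.116)^−6] / 0.116 = 39463.30517
Perpetuity value at year 6: €4,140.00 / 0.116 = 35689.65517
PV of perpetuity: 35689.65517 / (1+0.116)^6 = 18473.84027
Total PV = 39463.30517 + 18473.84027 = 57937.14544

€57937.15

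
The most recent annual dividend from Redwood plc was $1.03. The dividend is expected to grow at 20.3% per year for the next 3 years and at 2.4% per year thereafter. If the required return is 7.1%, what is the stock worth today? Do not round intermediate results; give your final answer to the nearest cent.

$35.72

D_1 = 1.23909
D_2 = 1.49063
D_3 = 1.79322
Terminal value at year 3: TV = D_3×(1+g_2)/(r−g_2) = 1.83626/0.047 = 39.06935
P_0 = D_1/(1+r)^1 + D_2/(1+r)^2 + D_3/(1+r)^3 + TV/(1+r)^3
    = 1.15695 + 1.29954 + 1.45971 + 31.80298 = 35.71917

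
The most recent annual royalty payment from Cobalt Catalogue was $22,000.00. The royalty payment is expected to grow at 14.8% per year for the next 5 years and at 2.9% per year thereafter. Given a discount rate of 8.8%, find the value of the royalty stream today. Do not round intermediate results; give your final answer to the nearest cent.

$631416.75

D_1 = 25256.00000
D_2 = 28993.88800
D_3 = 33284.98342
D_4 = 38211.16097
D_5 = 43866.41279
Terminal value at year 5: TV = D_5×(1+g_2)/(r−g_2) = 45138.53877/0.059 = 765059.97908
P_0 = D_1/(1+r)^1 + D_2/(1+r)^2 + D_3/(1+r)^3 + D_4/(1+r)^4 + D_5/(1+r)^5 + TV/(1+r)^5
    = 23213.23529 + 24493.37695 + 25844.11465 + 27269.34156 + 28773.16554 + 501823.51423 = 631416.74821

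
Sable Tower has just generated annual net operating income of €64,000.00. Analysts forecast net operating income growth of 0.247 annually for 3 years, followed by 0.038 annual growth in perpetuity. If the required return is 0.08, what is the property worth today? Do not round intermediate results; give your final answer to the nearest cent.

€2692495.29

D_1 = 79808.00000
D_2 = 99520.57600
D_3 = 124102.15827
Terminal value at year 3: TV = D_3×(1+g_2)/(r−g_2) = 128818.04029/0.042 = 3067096.19729
P_0 = D_1/(1+r)^1 + D_2/(1+r)^2 + D_3/(1+r)^3 + TV/(1+r)^3
    = 73896.29630 + 85322.85322 + 98516.29442 + 2434759.84772 = 2692495.29166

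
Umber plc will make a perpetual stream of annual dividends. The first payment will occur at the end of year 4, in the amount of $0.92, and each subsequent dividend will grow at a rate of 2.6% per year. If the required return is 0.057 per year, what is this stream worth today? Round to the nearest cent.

$25.13

Value at end of year 3: C₁ / (r − g) = $0.92 / (0.057 − 0.026) = $29.6774
Discount to today: PV = $29.6774 / (1 + 0.057)^3 = $29.6774 / 1.180932 = $25.13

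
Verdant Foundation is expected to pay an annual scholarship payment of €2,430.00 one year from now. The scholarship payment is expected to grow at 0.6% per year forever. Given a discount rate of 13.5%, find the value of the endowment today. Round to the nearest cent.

€18837.21

Growing perpetuity: P = D₁ / (r − g) = €2,430.0000 / (0.135 − 0.006) = €18,837.21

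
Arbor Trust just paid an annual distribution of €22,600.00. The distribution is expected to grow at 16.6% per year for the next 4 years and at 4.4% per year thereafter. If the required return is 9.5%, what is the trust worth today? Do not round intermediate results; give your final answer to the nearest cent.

D_1 = 26351.60000
D_2 = 30725.96560
D_3 = 35826.47589
D_4 = 41773.67089
Terminal value at year 4: TV = D_4×(1+g_2)/(r−g_2) = 43611.71241/0.051 = 855131.61581
P_0 = D_1/(1+r)^1 + D_2/(1+r)^2 + D_3/(1+r)^3 + D_4/(1+r)^4 + TV/(1+r)^4
    = 24065.38813 + 25625.79229 + 27287.37334 + 29056.69161 + 594807.56950 = 700842.81488

€700842.81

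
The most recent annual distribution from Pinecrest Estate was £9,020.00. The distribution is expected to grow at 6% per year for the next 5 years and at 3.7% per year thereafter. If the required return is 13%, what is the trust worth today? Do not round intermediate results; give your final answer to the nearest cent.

D_1 = 9561.20000
D_2 = 10134.87200
D_3 = 10742.96432
D_4 = 11387.54218
D_5 = 12070.79471
Terminal value at year 5: TV = D_5×(1+g_2)/(r−g_2) = 12517.41411/0.093 = 134595.85069
P_0 = D_1/(1+r)^1 + D_2/(1+r)^2 + D_3/(1+r)^3 + D_4/(1+r)^4 + D_5/(1+r)^5 + TV/(1+r)^5
    = 8461.23894 + 7937.09139 + 7445.41317 + 6984.19288 + 6551.54376 + 73053.23531 = 110432.71545

£110432.72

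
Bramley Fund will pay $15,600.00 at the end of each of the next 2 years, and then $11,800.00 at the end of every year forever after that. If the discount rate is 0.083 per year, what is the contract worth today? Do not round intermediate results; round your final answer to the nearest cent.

$148917.31

PV of 2-year annuity: $15,600.00 × [1 − (1+0.083)^−2] / 0.083 = 27704.92348
Perpetuity value at year 2: $11,800.00 / 0.083 = 142168.67470
PV of perpetuity: 142168.67470 / (1+0.083)^2 = 121212.38642
Total PV = 27704.92348 + 121212.38642 = 148917.30991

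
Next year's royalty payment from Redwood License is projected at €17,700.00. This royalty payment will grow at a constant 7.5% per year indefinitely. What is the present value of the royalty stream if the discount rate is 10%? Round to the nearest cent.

Growing perpetuity: P = D₁ / (r − g) = €17,700.0000 / (0.1 − 0.075) = €708,000.00

€708000.00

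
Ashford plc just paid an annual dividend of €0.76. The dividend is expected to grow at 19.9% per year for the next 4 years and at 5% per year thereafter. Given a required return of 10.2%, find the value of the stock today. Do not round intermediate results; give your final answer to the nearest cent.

€25.28

D_1 = 0.91124
D_2 = 1.09258
D_3 = 1.31000
D_4 = 1.57069
Terminal value at year 4: TV = D_4×(1+g_2)/(r−g_2) = 1.64922/0.052 = 31.71584
P_0 = D_1/(1+r)^1 + D_2/(1+r)^2 + D_3/(1+r)^3 + D_4/(1+r)^4 + TV/(1+r)^4
    = 0.82690 + 0.89968 + 0.97887 + 1.06504 + 21.50552 = 25.27600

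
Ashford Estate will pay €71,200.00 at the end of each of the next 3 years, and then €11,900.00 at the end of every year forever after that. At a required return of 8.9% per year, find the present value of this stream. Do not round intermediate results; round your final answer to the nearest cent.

€284081.56

PV of 3-year annuity: €71,200.00 × [1 − (1+0.089)^−3] / 0.089 = 180549.87100
Perpetuity value at year 3: €11,900.00 / 0.089 = 133707.86517
PV of perpetuity: 133707.86517 / (1+0.089)^3 = 103531.69291
Total PV = 180549.87100 + 103531.69291 = 284081.56391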